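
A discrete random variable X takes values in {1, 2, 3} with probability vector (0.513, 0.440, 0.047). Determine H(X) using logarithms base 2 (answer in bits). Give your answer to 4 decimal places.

H(X) = −Σ p·log₂ p.
  −(0.513)·log₂(0.513) = 0.49400
  −(0.440)·log₂(0.440) = 0.52115
  −(0.047)·log₂(0.047) = 0.20733
Sum: 0.49400 + 0.52115 + 0.20733 = 1.2225 bits.

1.2225 bits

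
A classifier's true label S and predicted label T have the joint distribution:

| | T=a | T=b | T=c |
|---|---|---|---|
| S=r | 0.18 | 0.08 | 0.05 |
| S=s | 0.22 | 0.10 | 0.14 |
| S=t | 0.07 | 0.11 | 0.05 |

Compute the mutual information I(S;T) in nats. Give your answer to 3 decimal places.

0.037 nats

Marginals: p(S) = (0.3100, 0.4600, 0.2300), p(T) = (0.4700, 0.2900, 0.2400).
I(S;T) = H(S) + H(T) − H(S,T).
H(S) = 1.0583, H(T) = 1.0564, H(S,T) = 2.0779.
I(S;T) = 1.0583 + 1.0564 − 2.0779 = 0.037 nats.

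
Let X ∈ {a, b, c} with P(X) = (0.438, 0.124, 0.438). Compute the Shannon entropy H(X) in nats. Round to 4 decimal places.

H(X) = −Σ p·ln p.
  −(0.438)·ln(0.438) = 0.36158
  −(0.124)·ln(0.124) = 0.25885
  −(0.438)·ln(0.438) = 0.36158
Sum: 0.36158 + 0.25885 + 0.36158 = 0.9820 nats.

0.9820 nats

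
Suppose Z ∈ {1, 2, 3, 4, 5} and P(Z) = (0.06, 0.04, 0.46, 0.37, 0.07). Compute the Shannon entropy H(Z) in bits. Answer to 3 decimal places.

H(Z) = −Σ p·log₂ p.
  −(0.06)·log₂(0.06) = 0.2435
  −(0.04)·log₂(0.04) = 0.1858
  −(0.46)·log₂(0.46) = 0.5153
  −(0.37)·log₂(0.37) = 0.5307
  −(0.07)·log₂(0.07) = 0.2686
Sum: 0.2435 + 0.1858 + 0.5153 + 0.5307 + 0.2686 = 1.744 bits.

1.744 bits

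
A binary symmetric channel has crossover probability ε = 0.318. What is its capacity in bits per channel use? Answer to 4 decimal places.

0.0978 bits

Binary symmetric channel: C = 1 − h₂(ε) where h₂ is the binary entropy function.
h₂(0.318) = −0.318·log₂0.318 − 0.682·log₂0.682 = 0.9022.
C = 1 − 0.9022 = 0.0978 bits per channel use.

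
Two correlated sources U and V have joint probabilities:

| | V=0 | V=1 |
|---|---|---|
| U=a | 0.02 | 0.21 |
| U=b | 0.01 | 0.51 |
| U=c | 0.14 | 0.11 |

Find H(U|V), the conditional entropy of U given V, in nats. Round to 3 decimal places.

0.858 nats

Marginals: p(U) = (0.2300, 0.5200, 0.2500), p(V) = (0.1700, 0.8300).
H(U|V) = Σ p(V) · H(U|V=·).
  V=0: p=0.1700, H(U|V=0) = 0.5783
  V=1: p=0.8300, H(U|V=1) = 0.9148
Weighted sum = 0.858 nats.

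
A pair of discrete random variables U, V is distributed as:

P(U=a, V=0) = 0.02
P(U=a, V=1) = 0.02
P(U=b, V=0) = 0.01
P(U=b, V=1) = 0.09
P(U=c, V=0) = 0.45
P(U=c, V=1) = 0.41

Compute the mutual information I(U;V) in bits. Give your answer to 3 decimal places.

Marginals: p(U) = (0.0400, 0.1000, 0.8600), p(V) = (0.4800, 0.5200).
I(U;V) = H(U) + H(V) − H(U,V).
H(U) = 0.7051, H(V) = 0.9988, H(U,V) = 1.6506.
I(U;V) = 0.7051 + 0.9988 − 1.6506 = 0.053 bits.

0.053 bits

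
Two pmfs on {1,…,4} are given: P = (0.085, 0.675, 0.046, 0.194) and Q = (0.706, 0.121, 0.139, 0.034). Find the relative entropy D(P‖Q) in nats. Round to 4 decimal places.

D(P‖Q) = Σ p·ln(p/q).
  0.085·ln(0.085/0.706) = -0.17994
  0.675·ln(0.675/0.121) = 1.16027
  0.046·ln(0.046/0.139) = -0.05087
  0.194·ln(0.194/0.034) = 0.33785
D(P‖Q) = 1.2673 nats.

1.2673 nats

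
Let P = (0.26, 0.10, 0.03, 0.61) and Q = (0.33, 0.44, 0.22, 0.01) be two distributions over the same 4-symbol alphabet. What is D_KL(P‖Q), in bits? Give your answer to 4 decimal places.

3.2283 bits

D(P‖Q) = Σ p·log₂(p/q).
  0.26·log₂(0.26/0.33) = -0.08943
  0.10·log₂(0.10/0.44) = -0.21375
  0.03·log₂(0.03/0.22) = -0.08623
  0.61·log₂(0.61/0.01) = 3.61775
D(P‖Q) = 3.2283 bits.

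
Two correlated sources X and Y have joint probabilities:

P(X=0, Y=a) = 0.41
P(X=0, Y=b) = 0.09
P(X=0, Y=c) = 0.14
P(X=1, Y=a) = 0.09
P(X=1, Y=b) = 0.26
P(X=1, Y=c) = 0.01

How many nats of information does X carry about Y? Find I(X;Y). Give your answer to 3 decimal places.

0.181 nats

Marginals: p(X) = (0.6400, 0.3600), p(Y) = (0.5000, 0.3500, 0.1500).
I(X;Y) = Σ p(x,y)·ln[p(x,y)/(p(x)p(y))].
  (0,a): 0.41·ln(1.2812) = 0.1016
  (0,b): 0.09·ln(0.4018) = -0.0821
  (0,c): 0.14·ln(1.4583) = 0.0528
  (1,a): 0.09·ln(0.5000) = -0.0624
  (1,b): 0.26·ln(2.0635) = 0.1883
  (1,c): 0.01·ln(0.1852) = -0.0169
Sum = 0.181 nats.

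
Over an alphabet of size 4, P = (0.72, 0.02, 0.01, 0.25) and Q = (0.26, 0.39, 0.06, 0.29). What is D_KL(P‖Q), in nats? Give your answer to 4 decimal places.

0.6189 nats

D(P‖Q) = Σ p·ln(p/q).
  0.72·ln(0.72/0.26) = 0.73337
  0.02·ln(0.02/0.39) = -0.05941
  0.01·ln(0.01/0.06) = -0.01792
  0.25·ln(0.25/0.29) = -0.03711
D(P‖Q) = 0.6189 nats.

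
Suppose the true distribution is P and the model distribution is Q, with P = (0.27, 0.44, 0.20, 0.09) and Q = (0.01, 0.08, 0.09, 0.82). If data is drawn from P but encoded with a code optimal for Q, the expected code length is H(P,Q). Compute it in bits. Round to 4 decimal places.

4.1177 bits

H(P,Q) = −Σ p·log₂ q.
  −0.27·log₂(0.01) = 1.79384
  −0.44·log₂(0.08) = 1.60330
  −0.20·log₂(0.09) = 0.69479
  −0.09·log₂(0.82) = 0.02577
H(P,Q) = 4.1177 bits.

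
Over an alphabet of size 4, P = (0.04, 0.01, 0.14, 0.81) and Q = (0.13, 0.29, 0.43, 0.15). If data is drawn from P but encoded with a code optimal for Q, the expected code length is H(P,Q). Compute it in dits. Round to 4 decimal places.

H(P,Q) = −Σ p·log₁₀ q.
  −0.04·log₁₀(0.13) = 0.03544
  −0.01·log₁₀(0.29) = 0.00538
  −0.14·log₁₀(0.43) = 0.05131
  −0.81·log₁₀(0.15) = 0.66737
H(P,Q) = 0.7595 dits.

0.7595 dits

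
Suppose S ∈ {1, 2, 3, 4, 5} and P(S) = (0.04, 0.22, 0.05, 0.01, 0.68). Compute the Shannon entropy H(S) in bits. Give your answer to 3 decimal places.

1.327 bits

H(S) = −Σ p·log₂ p.
  −(0.04)·log₂(0.04) = 0.1858
  −(0.22)·log₂(0.22) = 0.4806
  −(0.05)·log₂(0.05) = 0.2161
  −(0.01)·log₂(0.01) = 0.0664
  −(0.68)·log₂(0.68) = 0.3783
Sum: 0.1858 + 0.4806 + 0.2161 + 0.0664 + 0.3783 = 1.327 bits.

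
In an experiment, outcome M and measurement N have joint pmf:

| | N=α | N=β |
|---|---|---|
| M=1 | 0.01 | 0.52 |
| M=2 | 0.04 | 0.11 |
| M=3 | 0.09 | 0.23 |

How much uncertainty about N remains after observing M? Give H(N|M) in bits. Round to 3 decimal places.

Marginals: p(M) = (0.5300, 0.1500, 0.3200), p(N) = (0.1400, 0.8600).
H(N|M) = Σ p(M) · H(N|M=·).
  M=1: p=0.5300, H(N|M=1) = 0.1350
  M=2: p=0.1500, H(N|M=2) = 0.8366
  M=3: p=0.3200, H(N|M=3) = 0.8571
Weighted sum = 0.471 bits.

0.471 bits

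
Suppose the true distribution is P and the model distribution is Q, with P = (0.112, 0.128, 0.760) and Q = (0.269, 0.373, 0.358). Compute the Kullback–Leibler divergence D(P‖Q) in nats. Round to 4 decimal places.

D(P‖Q) = Σ p·ln(p/q).
  0.112·ln(0.112/0.269) = -0.09814
  0.128·ln(0.128/0.373) = -0.13690
  0.760·ln(0.760/0.358) = 0.57212
D(P‖Q) = 0.3371 nats.

0.3371 nats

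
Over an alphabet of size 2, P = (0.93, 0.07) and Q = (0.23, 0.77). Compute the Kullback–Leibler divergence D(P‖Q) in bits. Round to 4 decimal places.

1.6323 bits

D(P‖Q) = Σ p·log₂(p/q).
  0.93·log₂(0.93/0.23) = 1.87451
  0.07·log₂(0.07/0.77) = -0.24216
D(P‖Q) = 1.6323 bits.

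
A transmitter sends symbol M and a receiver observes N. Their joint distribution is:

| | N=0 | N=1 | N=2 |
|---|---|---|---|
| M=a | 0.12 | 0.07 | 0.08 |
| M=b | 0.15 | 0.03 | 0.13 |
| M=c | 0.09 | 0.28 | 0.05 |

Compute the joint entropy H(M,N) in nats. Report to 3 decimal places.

2.021 nats

H(M,N) = −Σ p(x,y)·ln p(x,y) over all 9 cells.
  cell (a,0): −0.12·ln0.12 = 0.2544
  cell (a,1): −0.07·ln0.07 = 0.1861
  cell (a,2): −0.08·ln0.08 = 0.2021
  cell (b,0): −0.15·ln0.15 = 0.2846
  cell (b,1): −0.03·ln0.03 = 0.1052
  cell (b,2): −0.13·ln0.13 = 0.2652
  cell (c,0): −0.09·ln0.09 = 0.2167
  cell (c,1): −0.28·ln0.28 = 0.3564
  cell (c,2): −0.05·ln0.05 = 0.1498
Sum = 2.021 nats.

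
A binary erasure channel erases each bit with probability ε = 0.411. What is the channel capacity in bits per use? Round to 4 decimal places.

0.5890 bits

Binary erasure channel: capacity C = 1 − ε.
C = 1 − 0.411 = 0.5890 bits per channel use.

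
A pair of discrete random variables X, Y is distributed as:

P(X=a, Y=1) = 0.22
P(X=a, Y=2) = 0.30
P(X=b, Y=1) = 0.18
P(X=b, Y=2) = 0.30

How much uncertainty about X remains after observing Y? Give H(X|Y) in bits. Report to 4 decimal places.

0.9971 bits

Marginals: p(X) = (0.5200, 0.4800), p(Y) = (0.4000, 0.6000).
H(X|Y) = Σ p(Y) · H(X|Y=·).
  Y=1: p=0.4000, H(X|Y=1) = 0.9928
  Y=2: p=0.6000, H(X|Y=2) = 1.0000
Weighted sum = 0.9971 bits.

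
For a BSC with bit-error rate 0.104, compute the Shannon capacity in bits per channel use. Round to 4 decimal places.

0.5185 bits

Binary symmetric channel: C = 1 − h₂(ε) where h₂ is the binary entropy function.
h₂(0.104) = −0.104·log₂0.104 − 0.896·log₂0.896 = 0.4815.
C = 1 − 0.4815 = 0.5185 bits per channel use.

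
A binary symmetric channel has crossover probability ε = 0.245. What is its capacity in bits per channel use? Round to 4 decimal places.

Binary symmetric channel: C = 1 − h₂(ε) where h₂ is the binary entropy function.
h₂(0.245) = −0.245·log₂0.245 − 0.755·log₂0.755 = 0.8033.
C = 1 − 0.8033 = 0.1967 bits per channel use.

0.1967 bits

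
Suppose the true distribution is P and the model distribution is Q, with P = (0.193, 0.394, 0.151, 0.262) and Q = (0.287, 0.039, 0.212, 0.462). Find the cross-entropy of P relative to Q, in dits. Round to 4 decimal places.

0.8493 dits

H(P,Q) = −Σ p·log₁₀ q.
  −0.193·log₁₀(0.287) = 0.10463
  −0.394·log₁₀(0.039) = 0.55512
  −0.151·log₁₀(0.212) = 0.10172
  −0.262·log₁₀(0.462) = 0.08786
H(P,Q) = 0.8493 dits.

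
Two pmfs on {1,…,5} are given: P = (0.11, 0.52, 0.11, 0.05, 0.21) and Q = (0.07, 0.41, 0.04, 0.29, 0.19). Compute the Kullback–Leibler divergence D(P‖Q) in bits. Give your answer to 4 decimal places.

0.3141 bits

D(P‖Q) = Σ p·log₂(p/q).
  0.11·log₂(0.11/0.07) = 0.07173
  0.52·log₂(0.52/0.41) = 0.17830
  0.11·log₂(0.11/0.04) = 0.16054
  0.05·log₂(0.05/0.29) = -0.12680
  0.21·log₂(0.21/0.19) = 0.03032
D(P‖Q) = 0.3141 bits.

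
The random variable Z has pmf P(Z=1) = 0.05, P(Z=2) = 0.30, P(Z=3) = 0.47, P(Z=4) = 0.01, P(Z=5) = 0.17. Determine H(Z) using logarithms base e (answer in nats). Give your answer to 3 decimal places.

H(Z) = −Σ p·ln p.
  −(0.05)·ln(0.05) = 0.1498
  −(0.30)·ln(0.30) = 0.3612
  −(0.47)·ln(0.47) = 0.3549
  −(0.01)·ln(0.01) = 0.0461
  −(0.17)·ln(0.17) = 0.3012
Sum: 0.1498 + 0.3612 + 0.3549 + 0.0461 + 0.3012 = 1.213 nats.

1.213 nats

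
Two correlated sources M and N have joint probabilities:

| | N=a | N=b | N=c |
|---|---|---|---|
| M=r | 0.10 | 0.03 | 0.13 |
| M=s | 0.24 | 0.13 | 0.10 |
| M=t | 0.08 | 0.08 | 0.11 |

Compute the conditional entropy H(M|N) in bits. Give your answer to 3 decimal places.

Marginals: p(M) = (0.2600, 0.4700, 0.2700), p(N) = (0.4200, 0.2400, 0.3400).
H(M|N) = Σ p(N) · H(M|N=·).
  N=a: p=0.4200, H(M|N=a) = 1.4100
  N=b: p=0.2400, H(M|N=b) = 1.3824
  N=c: p=0.3400, H(M|N=c) = 1.5763
Weighted sum = 1.460 bits.

1.460 bits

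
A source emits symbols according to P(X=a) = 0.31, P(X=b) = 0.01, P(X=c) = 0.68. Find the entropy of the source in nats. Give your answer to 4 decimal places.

0.6714 nats

H(X) = −Σ p·ln p.
  −(0.31)·ln(0.31) = 0.36307
  −(0.01)·ln(0.01) = 0.04605
  −(0.68)·ln(0.68) = 0.26225
Sum: 0.36307 + 0.04605 + 0.26225 = 0.6714 nats.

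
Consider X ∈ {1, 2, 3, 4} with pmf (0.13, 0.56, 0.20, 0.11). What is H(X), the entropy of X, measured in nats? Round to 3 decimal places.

1.155 nats

H(X) = −Σ p·ln p.
  −(0.13)·ln(0.13) = 0.2652
  −(0.56)·ln(0.56) = 0.3247
  −(0.20)·ln(0.20) = 0.3219
  −(0.11)·ln(0.11) = 0.2428
Sum: 0.2652 + 0.3247 + 0.3219 + 0.2428 = 1.155 nats.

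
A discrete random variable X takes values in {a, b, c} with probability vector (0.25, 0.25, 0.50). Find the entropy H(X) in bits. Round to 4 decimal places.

H(X) = −Σ p·log₂ p.
  −(0.25)·log₂(0.25) = 0.50000
  −(0.25)·log₂(0.25) = 0.50000
  −(0.50)·log₂(0.50) = 0.50000
Sum: 0.50000 + 0.50000 + 0.50000 = 1.5000 bits.

1.5000 bits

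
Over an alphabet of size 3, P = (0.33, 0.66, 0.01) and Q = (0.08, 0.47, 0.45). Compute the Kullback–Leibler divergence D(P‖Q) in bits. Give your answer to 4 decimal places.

0.9430 bits

D(P‖Q) = Σ p·log₂(p/q).
  0.33·log₂(0.33/0.08) = 0.67465
  0.66·log₂(0.66/0.47) = 0.32327
  0.01·log₂(0.01/0.45) = -0.05492
D(P‖Q) = 0.9430 bits.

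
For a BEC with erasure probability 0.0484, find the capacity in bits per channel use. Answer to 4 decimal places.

Binary erasure channel: capacity C = 1 − ε.
C = 1 − 0.0484 = 0.9516 bits per channel use.

0.9516 bits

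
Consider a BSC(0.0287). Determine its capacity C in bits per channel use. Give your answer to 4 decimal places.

Binary symmetric channel: C = 1 − h₂(ε) where h₂ is the binary entropy function.
h₂(0.0287) = −0.0287·log₂0.0287 − 0.9713·log₂0.9713 = 0.1878.
C = 1 − 0.1878 = 0.8122 bits per channel use.

0.8122 bits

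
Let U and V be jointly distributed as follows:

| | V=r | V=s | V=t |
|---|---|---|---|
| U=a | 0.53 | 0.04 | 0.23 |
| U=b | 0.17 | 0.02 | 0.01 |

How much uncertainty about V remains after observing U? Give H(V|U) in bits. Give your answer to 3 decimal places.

Chain rule: H(V|U) = H(U,V) − H(U).
Marginals: p(U) = (0.8000, 0.2000), p(V) = (0.7000, 0.0600, 0.2400).
H(U,V) = 1.7728 bits; H(U) = 0.7219 bits.
H(V|U) = 1.7728 − 0.7219 = 1.051 bits.

1.051 bits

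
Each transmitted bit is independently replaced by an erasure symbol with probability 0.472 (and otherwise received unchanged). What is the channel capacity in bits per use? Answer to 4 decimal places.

Binary erasure channel: capacity C = 1 − ε.
C = 1 − 0.472 = 0.5280 bits per channel use.

0.5280 bits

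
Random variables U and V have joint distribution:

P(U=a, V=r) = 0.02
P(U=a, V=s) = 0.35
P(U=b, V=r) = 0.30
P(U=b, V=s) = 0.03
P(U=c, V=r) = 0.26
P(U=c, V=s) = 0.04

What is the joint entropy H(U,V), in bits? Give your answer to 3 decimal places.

2.007 bits

H(U,V) = −Σ p(x,y)·log₂ p(x,y) over all 6 cells.
  cell (a,r): −0.02·log₂0.02 = 0.1129
  cell (a,s): −0.35·log₂0.35 = 0.5301
  cell (b,r): −0.30·log₂0.30 = 0.5211
  cell (b,s): −0.03·log₂0.03 = 0.1518
  cell (c,r): −0.26·log₂0.26 = 0.5053
  cell (c,s): −0.04·log₂0.04 = 0.1858
Sum = 2.007 bits.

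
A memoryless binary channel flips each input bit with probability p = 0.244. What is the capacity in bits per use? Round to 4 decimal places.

Binary symmetric channel: C = 1 − h₂(ε) where h₂ is the binary entropy function.
h₂(0.244) = −0.244·log₂0.244 − 0.756·log₂0.756 = 0.8016.
C = 1 − 0.8016 = 0.1984 bits per channel use.

0.1984 bits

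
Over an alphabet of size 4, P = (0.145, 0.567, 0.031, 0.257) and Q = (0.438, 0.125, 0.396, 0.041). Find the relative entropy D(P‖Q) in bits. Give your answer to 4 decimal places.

D(P‖Q) = Σ p·log₂(p/q).
  0.145·log₂(0.145/0.438) = -0.23126
  0.567·log₂(0.567/0.125) = 1.23687
  0.031·log₂(0.031/0.396) = -0.11393
  0.257·log₂(0.257/0.041) = 0.68055
D(P‖Q) = 1.5722 bits.

1.5722 bits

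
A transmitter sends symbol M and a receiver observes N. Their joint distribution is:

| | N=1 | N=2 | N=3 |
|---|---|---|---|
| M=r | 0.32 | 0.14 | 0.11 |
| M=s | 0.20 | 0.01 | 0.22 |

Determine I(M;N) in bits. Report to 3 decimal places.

0.130 bits

Marginals: p(M) = (0.5700, 0.4300), p(N) = (0.5200, 0.1500, 0.3300).
I(M;N) = H(M) + H(N) − H(M,N).
H(M) = 0.9858, H(N) = 1.4289, H(M,N) = 2.2848.
I(M;N) = 0.9858 + 1.4289 − 2.2848 = 0.130 bits.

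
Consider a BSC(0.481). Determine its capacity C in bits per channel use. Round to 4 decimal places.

Binary symmetric channel: C = 1 − h₂(ε) where h₂ is the binary entropy function.
h₂(0.481) = −0.481·log₂0.481 − 0.519·log₂0.519 = 0.9990.
C = 1 − 0.9990 = 0.0010 bits per channel use.

0.0010 bits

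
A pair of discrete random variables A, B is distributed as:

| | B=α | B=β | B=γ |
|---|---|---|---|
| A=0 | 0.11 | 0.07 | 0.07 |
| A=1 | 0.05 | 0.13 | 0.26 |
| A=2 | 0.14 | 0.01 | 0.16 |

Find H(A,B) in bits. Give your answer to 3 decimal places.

H(A,B) = −Σ p(x,y)·log₂ p(x,y) over all 9 cells.
  cell (0,α): −0.11·log₂0.11 = 0.3503
  cell (0,β): −0.07·log₂0.07 = 0.2686
  cell (0,γ): −0.07·log₂0.07 = 0.2686
  cell (1,α): −0.05·log₂0.05 = 0.2161
  cell (1,β): −0.13·log₂0.13 = 0.3826
  cell (1,γ): −0.26·log₂0.26 = 0.5053
  cell (2,α): −0.14·log₂0.14 = 0.3971
  cell (2,β): −0.01·log₂0.01 = 0.0664
  cell (2,γ): −0.16·log₂0.16 = 0.4230
Sum = 2.878 bits.

2.878 bits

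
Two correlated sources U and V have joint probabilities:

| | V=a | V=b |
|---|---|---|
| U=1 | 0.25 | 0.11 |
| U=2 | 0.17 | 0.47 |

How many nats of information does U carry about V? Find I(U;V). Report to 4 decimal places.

0.0882 nats

Marginals: p(U) = (0.3600, 0.6400), p(V) = (0.4200, 0.5800).
I(U;V) = H(U) + H(V) − H(U,V).
H(U) = 0.6534, H(V) = 0.6803, H(U,V) = 1.2455.
I(U;V) = 0.6534 + 0.6803 − 1.2455 = 0.0882 nats.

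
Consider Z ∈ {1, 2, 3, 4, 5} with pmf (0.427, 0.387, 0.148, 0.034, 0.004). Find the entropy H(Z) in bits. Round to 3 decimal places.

H(Z) = −Σ p·log₂ p.
  −(0.427)·log₂(0.427) = 0.5242
  −(0.387)·log₂(0.387) = 0.5300
  −(0.148)·log₂(0.148) = 0.4079
  −(0.034)·log₂(0.034) = 0.1659
  −(0.004)·log₂(0.004) = 0.0319
Sum: 0.5242 + 0.5300 + 0.4079 + 0.1659 + 0.0319 = 1.660 bits.

1.660 bits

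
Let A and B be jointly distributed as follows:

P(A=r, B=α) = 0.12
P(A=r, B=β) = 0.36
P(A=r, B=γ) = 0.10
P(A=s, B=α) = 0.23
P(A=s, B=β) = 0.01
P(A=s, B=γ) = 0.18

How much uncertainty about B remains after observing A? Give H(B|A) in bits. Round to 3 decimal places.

1.248 bits

Marginals: p(A) = (0.5800, 0.4200), p(B) = (0.3500, 0.3700, 0.2800).
H(B|A) = Σ p(A) · H(B|A=·).
  A=r: p=0.5800, H(B|A=r) = 1.3346
  A=s: p=0.4200, H(B|A=s) = 1.1280
Weighted sum = 1.248 bits.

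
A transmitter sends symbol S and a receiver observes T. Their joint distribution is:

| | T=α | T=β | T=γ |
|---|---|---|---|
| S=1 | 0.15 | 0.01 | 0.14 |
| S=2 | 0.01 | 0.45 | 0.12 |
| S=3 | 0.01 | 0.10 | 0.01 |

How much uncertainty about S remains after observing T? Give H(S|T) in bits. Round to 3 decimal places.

0.878 bits

Marginals: p(S) = (0.3000, 0.5800, 0.1200), p(T) = (0.1700, 0.5600, 0.2700).
H(S|T) = Σ p(T) · H(S|T=·).
  T=α: p=0.1700, H(S|T=α) = 0.6402
  T=β: p=0.5600, H(S|T=β) = 0.8011
  T=γ: p=0.2700, H(S|T=γ) = 1.1874
Weighted sum = 0.878 bits.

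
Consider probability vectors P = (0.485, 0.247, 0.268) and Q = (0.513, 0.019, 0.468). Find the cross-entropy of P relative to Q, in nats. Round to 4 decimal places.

H(P,Q) = −Σ p·ln q.
  −0.485·ln(0.513) = 0.32373
  −0.247·ln(0.019) = 0.97894
  −0.268·ln(0.468) = 0.20349
H(P,Q) = 1.5062 nats.

1.5062 nats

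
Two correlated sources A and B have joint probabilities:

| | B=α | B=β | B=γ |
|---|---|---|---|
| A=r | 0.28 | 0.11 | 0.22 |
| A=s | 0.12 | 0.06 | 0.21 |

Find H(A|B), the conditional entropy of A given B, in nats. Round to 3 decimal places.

Chain rule: H(A|B) = H(A,B) − H(B).
Marginals: p(A) = (0.6100, 0.3900), p(B) = (0.4000, 0.1700, 0.4300).
H(A,B) = 1.6833 nats; H(B) = 1.0307 nats.
H(A|B) = 1.6833 − 1.0307 = 0.653 nats.

0.653 nats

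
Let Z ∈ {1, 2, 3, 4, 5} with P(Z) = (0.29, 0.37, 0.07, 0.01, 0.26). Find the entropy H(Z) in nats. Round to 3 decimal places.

H(Z) = −Σ p·ln p.
  −(0.29)·ln(0.29) = 0.3590
  −(0.37)·ln(0.37) = 0.3679
  −(0.07)·ln(0.07) = 0.1861
  −(0.01)·ln(0.01) = 0.0461
  −(0.26)·ln(0.26) = 0.3502
Sum: 0.3590 + 0.3679 + 0.1861 + 0.0461 + 0.3502 = 1.309 nats.

1.309 nats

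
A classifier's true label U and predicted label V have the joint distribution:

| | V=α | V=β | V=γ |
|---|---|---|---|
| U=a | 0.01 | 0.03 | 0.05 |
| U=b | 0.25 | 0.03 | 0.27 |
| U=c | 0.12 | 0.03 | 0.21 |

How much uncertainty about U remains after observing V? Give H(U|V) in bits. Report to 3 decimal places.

1.259 bits

Marginals: p(U) = (0.0900, 0.5500, 0.3600), p(V) = (0.3800, 0.0900, 0.5300).
H(U|V) = Σ p(V) · H(U|V=·).
  V=α: p=0.3800, H(U|V=α) = 1.0607
  V=β: p=0.0900, H(U|V=β) = 1.5850
  V=γ: p=0.5300, H(U|V=γ) = 1.3462
Weighted sum = 1.259 bits.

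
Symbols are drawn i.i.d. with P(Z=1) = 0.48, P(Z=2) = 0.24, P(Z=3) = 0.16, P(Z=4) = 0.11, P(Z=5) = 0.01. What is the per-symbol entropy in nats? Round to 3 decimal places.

1.277 nats

H(Z) = −Σ p·ln p.
  −(0.48)·ln(0.48) = 0.3523
  −(0.24)·ln(0.24) = 0.3425
  −(0.16)·ln(0.16) = 0.2932
  −(0.11)·ln(0.11) = 0.2428
  −(0.01)·ln(0.01) = 0.0461
Sum: 0.3523 + 0.3425 + 0.2932 + 0.2428 + 0.0461 = 1.277 nats.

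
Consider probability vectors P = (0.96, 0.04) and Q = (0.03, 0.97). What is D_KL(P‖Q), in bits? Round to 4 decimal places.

4.6160 bits

D(P‖Q) = Σ p·log₂(p/q).
  0.96·log₂(0.96/0.03) = 4.80000
  0.04·log₂(0.04/0.97) = -0.18400
D(P‖Q) = 4.6160 bits.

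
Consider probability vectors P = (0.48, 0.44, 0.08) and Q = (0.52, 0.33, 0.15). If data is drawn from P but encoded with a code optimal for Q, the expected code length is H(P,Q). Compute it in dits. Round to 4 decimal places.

H(P,Q) = −Σ p·log₁₀ q.
  −0.48·log₁₀(0.52) = 0.13632
  −0.44·log₁₀(0.33) = 0.21185
  −0.08·log₁₀(0.15) = 0.06591
H(P,Q) = 0.4141 dits.

0.4141 dits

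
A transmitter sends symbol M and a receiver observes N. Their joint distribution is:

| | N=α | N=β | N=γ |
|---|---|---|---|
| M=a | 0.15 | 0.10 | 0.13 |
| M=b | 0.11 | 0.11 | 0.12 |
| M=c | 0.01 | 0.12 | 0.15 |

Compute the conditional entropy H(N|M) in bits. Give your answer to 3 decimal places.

1.463 bits

Marginals: p(M) = (0.3800, 0.3400, 0.2800), p(N) = (0.2700, 0.3300, 0.4000).
H(N|M) = Σ p(M) · H(N|M=·).
  M=a: p=0.3800, H(N|M=a) = 1.5656
  M=b: p=0.3400, H(N|M=b) = 1.5837
  M=c: p=0.2800, H(N|M=c) = 1.1780
Weighted sum = 1.463 bits.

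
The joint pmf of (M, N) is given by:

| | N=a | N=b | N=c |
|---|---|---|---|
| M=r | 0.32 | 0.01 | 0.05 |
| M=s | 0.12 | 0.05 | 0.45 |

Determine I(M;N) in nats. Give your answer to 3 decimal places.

0.217 nats

Marginals: p(M) = (0.3800, 0.6200), p(N) = (0.4400, 0.0600, 0.5000).
I(M;N) = Σ p(x,y)·ln[p(x,y)/(p(x)p(y))].
  (r,a): 0.32·ln(1.9139) = 0.2077
  (r,b): 0.01·ln(0.4386) = -0.0082
  (r,c): 0.05·ln(0.2632) = -0.0668
  (s,a): 0.12·ln(0.4399) = -0.0985
  (s,b): 0.05·ln(1.3441) = 0.0148
  (s,c): 0.45·ln(1.4516) = 0.1677
Sum = 0.217 nats.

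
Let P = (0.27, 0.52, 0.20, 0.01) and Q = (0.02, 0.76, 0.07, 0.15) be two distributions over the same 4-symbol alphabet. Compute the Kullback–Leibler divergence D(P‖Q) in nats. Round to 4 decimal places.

D(P‖Q) = Σ p·ln(p/q).
  0.27·ln(0.27/0.02) = 0.70273
  0.52·ln(0.52/0.76) = -0.19733
  0.20·ln(0.20/0.07) = 0.20996
  0.01·ln(0.01/0.15) = -0.02708
D(P‖Q) = 0.6883 nats.

0.6883 nats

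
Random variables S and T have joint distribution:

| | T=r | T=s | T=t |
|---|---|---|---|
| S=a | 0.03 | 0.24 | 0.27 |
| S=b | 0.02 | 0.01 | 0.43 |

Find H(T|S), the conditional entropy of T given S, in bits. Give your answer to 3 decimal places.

0.863 bits

Chain rule: H(T|S) = H(S,T) − H(S).
Marginals: p(S) = (0.5400, 0.4600), p(T) = (0.0500, 0.2500, 0.7000).
H(S,T) = 1.8588 bits; H(S) = 0.9954 bits.
H(T|S) = 1.8588 − 0.9954 = 0.863 bits.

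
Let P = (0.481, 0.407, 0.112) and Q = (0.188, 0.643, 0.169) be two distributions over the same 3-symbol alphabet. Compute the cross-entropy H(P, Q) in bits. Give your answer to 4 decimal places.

H(P,Q) = −Σ p·log₂ q.
  −0.481·log₂(0.188) = 1.15979
  −0.407·log₂(0.643) = 0.25930
  −0.112·log₂(0.169) = 0.28727
H(P,Q) = 1.7064 bits.

1.7064 bits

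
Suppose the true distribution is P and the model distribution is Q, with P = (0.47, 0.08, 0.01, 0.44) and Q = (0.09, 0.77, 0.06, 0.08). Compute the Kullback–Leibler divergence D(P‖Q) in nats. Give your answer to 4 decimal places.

1.3279 nats

D(P‖Q) = Σ p·ln(p/q).
  0.47·ln(0.47/0.09) = 0.77687
  0.08·ln(0.08/0.77) = -0.18115
  0.01·ln(0.01/0.06) = -0.01792
  0.44·ln(0.44/0.08) = 0.75009
D(P‖Q) = 1.3279 nats.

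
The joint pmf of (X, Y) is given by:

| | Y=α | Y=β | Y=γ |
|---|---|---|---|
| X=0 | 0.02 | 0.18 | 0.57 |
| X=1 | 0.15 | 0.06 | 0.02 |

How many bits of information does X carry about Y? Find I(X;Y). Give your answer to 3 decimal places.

Marginals: p(X) = (0.7700, 0.2300), p(Y) = (0.1700, 0.2400, 0.5900).
I(X;Y) = H(X) + H(Y) − H(X,Y).
H(X) = 0.7780, H(Y) = 1.3778, H(X,Y) = 1.7874.
I(X;Y) = 0.7780 + 1.3778 − 1.7874 = 0.368 bits.

0.368 bits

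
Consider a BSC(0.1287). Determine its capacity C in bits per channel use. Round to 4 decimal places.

0.4461 bits

Binary symmetric channel: C = 1 − h₂(ε) where h₂ is the binary entropy function.
h₂(0.1287) = −0.1287·log₂0.1287 − 0.8713·log₂0.8713 = 0.5539.
C = 1 − 0.5539 = 0.4461 bits per channel use.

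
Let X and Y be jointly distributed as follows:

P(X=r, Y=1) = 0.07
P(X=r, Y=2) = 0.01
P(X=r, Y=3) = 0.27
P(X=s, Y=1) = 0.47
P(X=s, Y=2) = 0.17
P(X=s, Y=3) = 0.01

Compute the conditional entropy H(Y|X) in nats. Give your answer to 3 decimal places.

Marginals: p(X) = (0.3500, 0.6500), p(Y) = (0.5400, 0.1800, 0.2800).
H(Y|X) = Σ p(X) · H(Y|X=·).
  X=r: p=0.3500, H(Y|X=r) = 0.6237
  X=s: p=0.6500, H(Y|X=s) = 0.6494
Weighted sum = 0.640 nats.

0.640 nats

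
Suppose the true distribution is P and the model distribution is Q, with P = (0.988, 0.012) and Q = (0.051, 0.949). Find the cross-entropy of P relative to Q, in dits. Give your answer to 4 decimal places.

H(P,Q) = −Σ p·log₁₀ q.
  −0.988·log₁₀(0.051) = 1.27692
  −0.012·log₁₀(0.949) = 0.00027
H(P,Q) = 1.2772 dits.

1.2772 dits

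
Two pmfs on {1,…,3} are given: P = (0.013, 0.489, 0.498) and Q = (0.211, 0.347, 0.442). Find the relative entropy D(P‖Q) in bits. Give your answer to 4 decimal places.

0.2754 bits

D(P‖Q) = Σ p·log₂(p/q).
  0.013·log₂(0.013/0.211) = -0.05227
  0.489·log₂(0.489/0.347) = 0.24201
  0.498·log₂(0.498/0.442) = 0.08571
D(P‖Q) = 0.2754 bits.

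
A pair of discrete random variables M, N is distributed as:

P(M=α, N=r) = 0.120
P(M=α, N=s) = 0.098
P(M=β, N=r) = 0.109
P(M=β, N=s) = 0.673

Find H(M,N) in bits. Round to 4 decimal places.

H(M,N) = −Σ p(x,y)·log₂ p(x,y) over all 4 cells.
  cell (α,r): −0.120·log₂0.120 = 0.36707
  cell (α,s): −0.098·log₂0.098 = 0.32841
  cell (β,r): −0.109·log₂0.109 = 0.34854
  cell (β,s): −0.673·log₂0.673 = 0.38450
Sum = 1.4285 bits.

1.4285 bits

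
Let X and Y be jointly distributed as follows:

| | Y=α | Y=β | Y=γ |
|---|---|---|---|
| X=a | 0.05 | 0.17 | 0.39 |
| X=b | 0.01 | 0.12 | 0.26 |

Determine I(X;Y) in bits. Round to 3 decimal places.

0.011 bits

Marginals: p(X) = (0.6100, 0.3900), p(Y) = (0.0600, 0.2900, 0.6500).
I(X;Y) = H(X) + H(Y) − H(X,Y).
H(X) = 0.9648, H(Y) = 1.1654, H(X,Y) = 2.1193.
I(X;Y) = 0.9648 + 1.1654 − 2.1193 = 0.011 bits.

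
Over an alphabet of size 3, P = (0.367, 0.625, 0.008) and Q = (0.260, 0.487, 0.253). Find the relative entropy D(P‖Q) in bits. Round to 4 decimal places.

D(P‖Q) = Σ p·log₂(p/q).
  0.367·log₂(0.367/0.260) = 0.18250
  0.625·log₂(0.625/0.487) = 0.22496
  0.008·log₂(0.008/0.253) = -0.03986
D(P‖Q) = 0.3676 bits.

0.3676 bits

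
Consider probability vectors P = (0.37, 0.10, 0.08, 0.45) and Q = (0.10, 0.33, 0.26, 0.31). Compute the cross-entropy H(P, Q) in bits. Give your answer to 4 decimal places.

H(P,Q) = −Σ p·log₂ q.
  −0.37·log₂(0.10) = 1.22911
  −0.10·log₂(0.33) = 0.15995
  −0.08·log₂(0.26) = 0.15547
  −0.45·log₂(0.31) = 0.76035
H(P,Q) = 2.3049 bits.

2.3049 bits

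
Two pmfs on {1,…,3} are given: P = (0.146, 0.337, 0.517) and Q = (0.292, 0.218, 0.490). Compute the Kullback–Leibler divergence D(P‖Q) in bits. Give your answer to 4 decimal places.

0.1058 bits

D(P‖Q) = Σ p·log₂(p/q).
  0.146·log₂(0.146/0.292) = -0.14600
  0.337·log₂(0.337/0.218) = 0.21178
  0.517·log₂(0.517/0.490) = 0.04001
D(P‖Q) = 0.1058 bits.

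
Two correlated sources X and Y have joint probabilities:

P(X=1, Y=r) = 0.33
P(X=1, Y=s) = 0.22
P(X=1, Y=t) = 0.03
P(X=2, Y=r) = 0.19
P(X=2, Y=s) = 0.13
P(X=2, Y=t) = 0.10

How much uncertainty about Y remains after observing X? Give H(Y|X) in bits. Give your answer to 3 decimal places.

Chain rule: H(Y|X) = H(X,Y) − H(X).
Marginals: p(X) = (0.5800, 0.4200), p(Y) = (0.5200, 0.3500, 0.1300).
H(X,Y) = 2.3302 bits; H(X) = 0.9815 bits.
H(Y|X) = 2.3302 − 0.9815 = 1.349 bits.

1.349 bits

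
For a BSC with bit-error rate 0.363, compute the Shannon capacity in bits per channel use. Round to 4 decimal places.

0.0549 bits

Binary symmetric channel: C = 1 − h₂(ε) where h₂ is the binary entropy function.
h₂(0.363) = −0.363·log₂0.363 − 0.637·log₂0.637 = 0.9451.
C = 1 − 0.9451 = 0.0549 bits per channel use.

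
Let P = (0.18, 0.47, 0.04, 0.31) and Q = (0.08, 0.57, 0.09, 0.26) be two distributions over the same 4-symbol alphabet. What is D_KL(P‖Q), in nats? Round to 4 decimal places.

0.0774 nats

D(P‖Q) = Σ p·ln(p/q).
  0.18·ln(0.18/0.08) = 0.14597
  0.47·ln(0.47/0.57) = -0.09066
  0.04·ln(0.04/0.09) = -0.03244
  0.31·ln(0.31/0.26) = 0.05453
D(P‖Q) = 0.0774 nats.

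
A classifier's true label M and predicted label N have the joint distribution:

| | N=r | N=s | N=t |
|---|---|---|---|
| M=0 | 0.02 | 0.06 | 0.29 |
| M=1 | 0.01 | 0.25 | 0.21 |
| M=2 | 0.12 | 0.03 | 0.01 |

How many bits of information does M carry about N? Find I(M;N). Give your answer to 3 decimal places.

Marginals: p(M) = (0.3700, 0.4700, 0.1600), p(N) = (0.1500, 0.3400, 0.5100).
I(M;N) = Σ p(x,y)·log₂[p(x,y)/(p(x)p(y))].
  (0,r): 0.02·log₂(0.3604) = -0.0294
  (0,s): 0.06·log₂(0.4769) = -0.0641
  (0,t): 0.29·log₂(1.5368) = 0.1798
  (1,r): 0.01·log₂(0.1418) = -0.0282
  (1,s): 0.25·log₂(1.5645) = 0.1614
  (1,t): 0.21·log₂(0.8761) = -0.0401
  (2,r): 0.12·log₂(5.0000) = 0.2786
  (2,s): 0.03·log₂(0.5515) = -0.0258
  (2,t): 0.01·log₂(0.1225) = -0.0303
Sum = 0.402 bits.

0.402 bits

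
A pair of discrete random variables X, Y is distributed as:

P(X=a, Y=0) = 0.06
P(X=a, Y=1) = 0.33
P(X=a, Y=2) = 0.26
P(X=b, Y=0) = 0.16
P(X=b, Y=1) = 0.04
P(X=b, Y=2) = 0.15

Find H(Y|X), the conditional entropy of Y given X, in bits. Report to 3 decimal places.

1.362 bits

Chain rule: H(Y|X) = H(X,Y) − H(X).
Marginals: p(X) = (0.6500, 0.3500), p(Y) = (0.2200, 0.3700, 0.4100).
H(X,Y) = 2.2960 bits; H(X) = 0.9341 bits.
H(Y|X) = 2.2960 − 0.9341 = 1.362 bits.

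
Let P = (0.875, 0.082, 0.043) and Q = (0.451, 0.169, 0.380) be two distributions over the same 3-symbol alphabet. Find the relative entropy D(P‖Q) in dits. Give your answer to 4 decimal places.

D(P‖Q) = Σ p·log₁₀(p/q).
  0.875·log₁₀(0.875/0.451) = 0.25185
  0.082·log₁₀(0.082/0.169) = -0.02575
  0.043·log₁₀(0.043/0.380) = -0.04069
D(P‖Q) = 0.1854 dits.

0.1854 dits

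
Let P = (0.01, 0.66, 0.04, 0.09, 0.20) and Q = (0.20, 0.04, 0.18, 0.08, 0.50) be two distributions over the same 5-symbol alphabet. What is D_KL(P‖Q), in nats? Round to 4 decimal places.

1.5874 nats

D(P‖Q) = Σ p·ln(p/q).
  0.01·ln(0.01/0.20) = -0.02996
  0.66·ln(0.66/0.04) = 1.85022
  0.04·ln(0.04/0.18) = -0.06016
  0.09·ln(0.09/0.08) = 0.01060
  0.20·ln(0.20/0.50) = -0.18326
D(P‖Q) = 1.5874 nats.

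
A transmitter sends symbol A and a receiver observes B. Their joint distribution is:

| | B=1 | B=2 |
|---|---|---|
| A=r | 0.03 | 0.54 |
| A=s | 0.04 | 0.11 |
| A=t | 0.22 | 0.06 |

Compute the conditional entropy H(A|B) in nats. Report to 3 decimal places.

0.709 nats

Chain rule: H(A|B) = H(A,B) − H(B).
Marginals: p(A) = (0.5700, 0.1500, 0.2800), p(B) = (0.2900, 0.7100).
H(A,B) = 1.3114 nats; H(B) = 0.6022 nats.
H(A|B) = 1.3114 − 0.6022 = 0.709 nats.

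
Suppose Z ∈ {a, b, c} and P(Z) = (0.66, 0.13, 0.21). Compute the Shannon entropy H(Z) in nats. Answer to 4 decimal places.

0.8672 nats

H(Z) = −Σ p·ln p.
  −(0.66)·ln(0.66) = 0.27424
  −(0.13)·ln(0.13) = 0.26523
  −(0.21)·ln(0.21) = 0.32774
Sum: 0.27424 + 0.26523 + 0.32774 = 0.8672 nats.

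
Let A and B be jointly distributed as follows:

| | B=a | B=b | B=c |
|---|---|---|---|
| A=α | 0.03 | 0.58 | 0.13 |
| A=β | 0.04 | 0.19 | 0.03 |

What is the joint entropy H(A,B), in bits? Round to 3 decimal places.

1.783 bits

H(A,B) = −Σ p(x,y)·log₂ p(x,y) over all 6 cells.
  cell (α,a): −0.03·log₂0.03 = 0.1518
  cell (α,b): −0.58·log₂0.58 = 0.4558
  cell (α,c): −0.13·log₂0.13 = 0.3826
  cell (β,a): −0.04·log₂0.04 = 0.1858
  cell (β,b): −0.19·log₂0.19 = 0.4552
  cell (β,c): −0.03·log₂0.03 = 0.1518
Sum = 1.783 bits.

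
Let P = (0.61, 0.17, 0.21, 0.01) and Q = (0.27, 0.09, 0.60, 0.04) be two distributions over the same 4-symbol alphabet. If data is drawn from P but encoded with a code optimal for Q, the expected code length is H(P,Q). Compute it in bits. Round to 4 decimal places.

1.9440 bits

H(P,Q) = −Σ p·log₂ q.
  −0.61·log₂(0.27) = 1.15227
  −0.17·log₂(0.09) = 0.59057
  −0.21·log₂(0.60) = 0.15476
  −0.01·log₂(0.04) = 0.04644
H(P,Q) = 1.9440 bits.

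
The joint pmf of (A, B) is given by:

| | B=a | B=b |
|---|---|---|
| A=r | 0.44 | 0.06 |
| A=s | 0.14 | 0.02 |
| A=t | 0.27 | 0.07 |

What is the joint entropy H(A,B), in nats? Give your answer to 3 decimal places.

H(A,B) = −Σ p(x,y)·ln p(x,y) over all 6 cells.
  cell (r,a): −0.44·ln0.44 = 0.3612
  cell (r,b): −0.06·ln0.06 = 0.1688
  cell (s,a): −0.14·ln0.14 = 0.2753
  cell (s,b): −0.02·ln0.02 = 0.0782
  cell (t,a): −0.27·ln0.27 = 0.3535
  cell (t,b): −0.07·ln0.07 = 0.1861
Sum = 1.423 nats.

1.423 nats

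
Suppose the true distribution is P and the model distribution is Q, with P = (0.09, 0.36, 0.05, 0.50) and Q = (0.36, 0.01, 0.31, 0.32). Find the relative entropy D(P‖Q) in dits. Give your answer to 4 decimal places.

D(P‖Q) = Σ p·log₁₀(p/q).
  0.09·log₁₀(0.09/0.36) = -0.05419
  0.36·log₁₀(0.36/0.01) = 0.56027
  0.05·log₁₀(0.05/0.31) = -0.03962
  0.50·log₁₀(0.50/0.32) = 0.09691
D(P‖Q) = 0.5634 dits.

0.5634 dits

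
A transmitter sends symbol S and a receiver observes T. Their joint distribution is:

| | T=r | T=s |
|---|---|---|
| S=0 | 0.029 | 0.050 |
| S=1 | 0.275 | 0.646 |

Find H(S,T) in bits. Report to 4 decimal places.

H(S,T) = −Σ p(x,y)·log₂ p(x,y) over all 4 cells.
  cell (0,r): −0.029·log₂0.029 = 0.14813
  cell (0,s): −0.050·log₂0.050 = 0.21610
  cell (1,r): −0.275·log₂0.275 = 0.51219
  cell (1,s): −0.646·log₂0.646 = 0.40723
Sum = 1.2836 bits.

1.2836 bits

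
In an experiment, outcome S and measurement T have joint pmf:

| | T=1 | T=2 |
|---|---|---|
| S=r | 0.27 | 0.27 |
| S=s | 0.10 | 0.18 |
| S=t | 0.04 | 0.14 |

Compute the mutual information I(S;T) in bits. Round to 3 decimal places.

0.036 bits

Marginals: p(S) = (0.5400, 0.2800, 0.1800), p(T) = (0.4100, 0.5900).
I(S;T) = H(S) + H(T) − H(S,T).
H(S) = 1.4396, H(T) = 0.9765, H(S,T) = 2.3804.
I(S;T) = 1.4396 + 0.9765 − 2.3804 = 0.036 bits.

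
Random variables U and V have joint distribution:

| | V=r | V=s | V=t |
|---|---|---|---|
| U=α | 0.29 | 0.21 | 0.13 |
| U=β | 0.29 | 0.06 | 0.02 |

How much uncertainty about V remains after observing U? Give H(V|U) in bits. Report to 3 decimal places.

Chain rule: H(V|U) = H(U,V) − H(U).
Marginals: p(U) = (0.6300, 0.3700), p(V) = (0.5800, 0.2700, 0.1500).
H(U,V) = 2.2477 bits; H(U) = 0.9507 bits.
H(V|U) = 2.2477 − 0.9507 = 1.297 bits.

1.297 bits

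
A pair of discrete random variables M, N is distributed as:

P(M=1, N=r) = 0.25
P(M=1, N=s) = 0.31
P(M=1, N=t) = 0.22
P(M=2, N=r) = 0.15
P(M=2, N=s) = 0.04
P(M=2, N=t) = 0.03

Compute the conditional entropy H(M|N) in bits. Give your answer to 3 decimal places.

Chain rule: H(M|N) = H(M,N) − H(N).
Marginals: p(M) = (0.7800, 0.2200), p(N) = (0.4000, 0.3500, 0.2500).
H(M,N) = 2.2524 bits; H(N) = 1.5589 bits.
H(M|N) = 2.2524 − 1.5589 = 0.694 bits.

0.694 bits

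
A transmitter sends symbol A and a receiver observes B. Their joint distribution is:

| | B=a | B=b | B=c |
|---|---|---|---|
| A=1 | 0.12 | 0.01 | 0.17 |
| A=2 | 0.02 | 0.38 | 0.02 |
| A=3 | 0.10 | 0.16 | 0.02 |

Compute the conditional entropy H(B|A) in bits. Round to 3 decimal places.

0.931 bits

Chain rule: H(B|A) = H(A,B) − H(A).
Marginals: p(A) = (0.3000, 0.4200, 0.2800), p(B) = (0.2400, 0.5500, 0.2100).
H(A,B) = 2.4924 bits; H(A) = 1.5610 bits.
H(B|A) = 2.4924 − 1.5610 = 0.931 bits.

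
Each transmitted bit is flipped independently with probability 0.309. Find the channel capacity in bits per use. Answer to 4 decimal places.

Binary symmetric channel: C = 1 − h₂(ε) where h₂ is the binary entropy function.
h₂(0.309) = −0.309·log₂0.309 − 0.691·log₂0.691 = 0.8920.
C = 1 − 0.8920 = 0.1080 bits per channel use.

0.1080 bits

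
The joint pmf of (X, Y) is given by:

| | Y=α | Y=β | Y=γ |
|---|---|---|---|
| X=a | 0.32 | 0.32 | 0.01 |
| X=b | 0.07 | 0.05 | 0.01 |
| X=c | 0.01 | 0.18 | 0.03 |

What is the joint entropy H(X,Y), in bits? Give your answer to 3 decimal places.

2.333 bits

H(X,Y) = −Σ p(x,y)·log₂ p(x,y) over all 9 cells.
  cell (a,α): −0.32·log₂0.32 = 0.5260
  cell (a,β): −0.32·log₂0.32 = 0.5260
  cell (a,γ): −0.01·log₂0.01 = 0.0664
  cell (b,α): −0.07·log₂0.07 = 0.2686
  cell (b,β): −0.05·log₂0.05 = 0.2161
  cell (b,γ): −0.01·log₂0.01 = 0.0664
  cell (c,α): −0.01·log₂0.01 = 0.0664
  cell (c,β): −0.18·log₂0.18 = 0.4453
  cell (c,γ): −0.03·log₂0.03 = 0.1518
Sum = 2.333 bits.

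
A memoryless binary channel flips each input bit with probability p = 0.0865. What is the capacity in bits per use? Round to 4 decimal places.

Binary symmetric channel: C = 1 − h₂(ε) where h₂ is the binary entropy function.
h₂(0.0865) = −0.0865·log₂0.0865 − 0.9135·log₂0.9135 = 0.4247.
C = 1 − 0.4247 = 0.5753 bits per channel use.

0.5753 bits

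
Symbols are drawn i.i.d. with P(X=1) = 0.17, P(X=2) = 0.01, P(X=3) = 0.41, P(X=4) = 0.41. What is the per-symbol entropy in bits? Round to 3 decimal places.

1.556 bits

H(X) = −Σ p·log₂ p.
  −(0.17)·log₂(0.17) = 0.4346
  −(0.01)·log₂(0.01) = 0.0664
  −(0.41)·log₂(0.41) = 0.5274
  −(0.41)·log₂(0.41) = 0.5274
Sum: 0.4346 + 0.0664 + 0.5274 + 0.5274 = 1.556 bits.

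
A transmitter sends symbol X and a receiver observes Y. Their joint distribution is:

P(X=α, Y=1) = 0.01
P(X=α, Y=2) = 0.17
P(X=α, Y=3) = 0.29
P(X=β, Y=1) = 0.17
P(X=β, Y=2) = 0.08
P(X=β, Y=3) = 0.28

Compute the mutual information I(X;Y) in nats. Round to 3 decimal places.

Marginals: p(X) = (0.4700, 0.5300), p(Y) = (0.1800, 0.2500, 0.5700).
I(X;Y) = Σ p(x,y)·ln[p(x,y)/(p(x)p(y))].
  (α,1): 0.01·ln(0.1182) = -0.0214
  (α,2): 0.17·ln(1.4468) = 0.0628
  (α,3): 0.29·ln(1.0825) = 0.0230
  (β,1): 0.17·ln(1.7820) = 0.0982
  (β,2): 0.08·ln(0.6038) = -0.0404
  (β,3): 0.28·ln(0.9268) = -0.0213
Sum = 0.101 nats.

0.101 nats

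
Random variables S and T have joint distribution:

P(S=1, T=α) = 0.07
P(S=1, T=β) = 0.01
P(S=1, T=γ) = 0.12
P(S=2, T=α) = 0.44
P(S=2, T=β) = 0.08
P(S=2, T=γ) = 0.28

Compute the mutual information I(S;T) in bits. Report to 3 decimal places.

Marginals: p(S) = (0.2000, 0.8000), p(T) = (0.5100, 0.0900, 0.4000).
I(S;T) = H(S) + H(T) − H(S,T).
H(S) = 0.7219, H(T) = 1.3369, H(S,T) = 2.0289.
I(S;T) = 0.7219 + 1.3369 − 2.0289 = 0.030 bits.

0.030 bits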